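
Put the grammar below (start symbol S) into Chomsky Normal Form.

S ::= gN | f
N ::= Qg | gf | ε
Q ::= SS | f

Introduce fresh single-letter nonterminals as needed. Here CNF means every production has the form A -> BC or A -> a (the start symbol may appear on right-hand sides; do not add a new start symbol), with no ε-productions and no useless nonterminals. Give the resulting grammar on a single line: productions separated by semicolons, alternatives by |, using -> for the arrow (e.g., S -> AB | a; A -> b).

S -> f | g | AN; A -> g; B -> f; N -> AB | QA; Q -> f | SS

Nullable: {N}; after ε-elimination: S -> f | g | gN; N -> Qg | gf; Q -> f | SS.
No unit productions to eliminate.
TERM: introduce B -> f, A -> g and substitute in every rule of length ≥2.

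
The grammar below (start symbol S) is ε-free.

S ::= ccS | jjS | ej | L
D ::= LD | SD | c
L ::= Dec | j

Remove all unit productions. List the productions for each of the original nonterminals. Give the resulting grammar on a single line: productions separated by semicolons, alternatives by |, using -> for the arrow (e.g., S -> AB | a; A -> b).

Unit productions: S->L.
Unit pairs (A ⇒* B via units): (S,L).
S: inherits non-unit rules of {L, S} → Dec | ccS | ej | j | jjS.
D: inherits non-unit rules of {D} → LD | SD | c.
L: inherits non-unit rules of {L} → Dec | j.

S -> j | ej | Dec | ccS | jjS; D -> c | LD | SD; L -> j | Dec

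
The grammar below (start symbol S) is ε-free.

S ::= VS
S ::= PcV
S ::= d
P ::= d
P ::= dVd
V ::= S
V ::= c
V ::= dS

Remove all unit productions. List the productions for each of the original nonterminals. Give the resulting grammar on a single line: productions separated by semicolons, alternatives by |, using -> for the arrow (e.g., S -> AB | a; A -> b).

Unit productions: V->S.
Unit pairs (A ⇒* B via units): (V,S).
S: inherits non-unit rules of {S} → PcV | VS | d.
P: inherits non-unit rules of {P} → d | dVd.
V: inherits non-unit rules of {S, V} → PcV | VS | c | d | dS.

S -> d | VS | PcV; P -> d | dVd; V -> c | d | VS | dS | PcV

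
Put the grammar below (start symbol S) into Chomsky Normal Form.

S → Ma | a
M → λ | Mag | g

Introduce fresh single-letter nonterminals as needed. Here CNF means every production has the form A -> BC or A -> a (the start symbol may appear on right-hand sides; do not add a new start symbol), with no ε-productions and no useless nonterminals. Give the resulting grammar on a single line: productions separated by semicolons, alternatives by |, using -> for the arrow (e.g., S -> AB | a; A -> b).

S -> a | MA; A -> a; B -> g; C -> AB; M -> g | AB | MC

Nullable: {M}; after ε-elimination: S -> a | Ma; M -> g | ag | Mag.
No unit productions to eliminate.
TERM: introduce A -> a, B -> g and substitute in every rule of length ≥2.
BIN: M -> MAB becomes M -> MC, C -> AB.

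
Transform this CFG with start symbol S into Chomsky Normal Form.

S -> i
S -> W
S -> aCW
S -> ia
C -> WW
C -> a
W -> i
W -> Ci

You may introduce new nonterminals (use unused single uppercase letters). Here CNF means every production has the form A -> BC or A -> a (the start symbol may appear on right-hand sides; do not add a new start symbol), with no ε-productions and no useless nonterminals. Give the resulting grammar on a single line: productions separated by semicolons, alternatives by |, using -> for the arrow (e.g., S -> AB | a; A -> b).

S -> i | AB | BD | CA; A -> i; B -> a; C -> a | WW; D -> CW; W -> i | CA

No ε-productions.
After unit-elimination: S -> i | Ci | ia | aCW; C -> a | WW; W -> i | Ci.
TERM: introduce B -> a, A -> i and substitute in every rule of length ≥2.
BIN: S -> BCW becomes S -> BD, D -> CW.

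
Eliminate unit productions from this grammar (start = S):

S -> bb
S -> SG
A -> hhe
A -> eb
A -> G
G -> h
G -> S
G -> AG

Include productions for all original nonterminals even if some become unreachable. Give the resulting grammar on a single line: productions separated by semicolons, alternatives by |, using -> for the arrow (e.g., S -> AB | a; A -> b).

Unit productions: A->G, G->S.
Unit pairs (A ⇒* B via units): (A,G), (A,S), (G,S).
S: inherits non-unit rules of {S} → SG | bb.
A: inherits non-unit rules of {A, G, S} → AG | SG | bb | eb | h | hhe.
G: inherits non-unit rules of {G, S} → AG | SG | bb | h.

S -> SG | bb; A -> h | AG | SG | bb | eb | hhe; G -> h | AG | SG | bb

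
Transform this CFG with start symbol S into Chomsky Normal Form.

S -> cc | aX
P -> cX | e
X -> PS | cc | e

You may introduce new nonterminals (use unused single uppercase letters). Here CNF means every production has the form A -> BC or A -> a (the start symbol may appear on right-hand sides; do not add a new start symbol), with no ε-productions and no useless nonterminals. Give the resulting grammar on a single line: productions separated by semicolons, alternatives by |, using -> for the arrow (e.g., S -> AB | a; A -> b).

S -> AA | BX; A -> c; B -> a; P -> e | AX; X -> e | AA | PS

No ε-productions.
No unit productions to eliminate.
TERM: introduce B -> a, A -> c and substitute in every rule of length ≥2.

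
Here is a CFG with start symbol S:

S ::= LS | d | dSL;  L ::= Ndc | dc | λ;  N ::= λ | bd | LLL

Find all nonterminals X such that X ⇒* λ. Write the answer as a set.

Directly nullable (have an ε-rule): {L, N}.
Not nullable: S — each has a terminal in every rule's right-hand side or depends on a non-nullable symbol.

{L, N}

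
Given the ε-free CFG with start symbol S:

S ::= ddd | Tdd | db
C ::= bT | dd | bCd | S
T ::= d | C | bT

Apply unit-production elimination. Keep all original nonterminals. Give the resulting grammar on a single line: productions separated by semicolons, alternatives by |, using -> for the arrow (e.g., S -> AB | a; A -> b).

S -> db | Tdd | ddd; C -> bT | db | dd | Tdd | bCd | ddd; T -> d | bT | db | dd | Tdd | bCd | ddd

Unit productions: C->S, T->C.
Unit pairs (A ⇒* B via units): (C,S), (T,C), (T,S).
S: inherits non-unit rules of {S} → Tdd | db | ddd.
C: inherits non-unit rules of {C, S} → Tdd | bCd | bT | db | dd | ddd.
T: inherits non-unit rules of {C, S, T} → Tdd | bCd | bT | d | db | dd | ddd.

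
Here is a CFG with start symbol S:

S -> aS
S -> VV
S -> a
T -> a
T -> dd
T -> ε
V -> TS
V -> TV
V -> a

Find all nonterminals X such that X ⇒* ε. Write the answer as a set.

Directly nullable (have an ε-rule): {T}.
Not nullable: S, V — each has a terminal in every rule's right-hand side or depends on a non-nullable symbol.

{T}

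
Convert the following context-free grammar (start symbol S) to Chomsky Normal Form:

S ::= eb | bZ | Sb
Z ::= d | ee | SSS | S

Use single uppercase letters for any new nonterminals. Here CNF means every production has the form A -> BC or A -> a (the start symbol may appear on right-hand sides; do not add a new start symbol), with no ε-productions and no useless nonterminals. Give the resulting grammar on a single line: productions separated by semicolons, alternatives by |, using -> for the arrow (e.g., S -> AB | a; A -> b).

S -> AZ | BA | SA; A -> b; B -> e; C -> SS; Z -> d | AZ | BA | BB | SA | SC

No ε-productions.
After unit-elimination: S -> Sb | bZ | eb; Z -> d | Sb | bZ | eb | ee | SSS.
TERM: introduce A -> b, B -> e and substitute in every rule of length ≥2.
BIN: Z -> SSS becomes Z -> SC, C -> SS.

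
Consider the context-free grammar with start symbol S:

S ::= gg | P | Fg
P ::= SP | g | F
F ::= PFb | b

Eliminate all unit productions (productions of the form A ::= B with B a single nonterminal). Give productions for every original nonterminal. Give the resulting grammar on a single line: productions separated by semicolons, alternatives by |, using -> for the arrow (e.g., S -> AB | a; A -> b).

S -> b | g | Fg | SP | gg | PFb; F -> b | PFb; P -> b | g | SP | PFb

Unit productions: P->F, S->P.
Unit pairs (A ⇒* B via units): (P,F), (S,F), (S,P).
S: inherits non-unit rules of {F, P, S} → Fg | PFb | SP | b | g | gg.
F: inherits non-unit rules of {F} → PFb | b.
P: inherits non-unit rules of {F, P} → PFb | SP | b | g.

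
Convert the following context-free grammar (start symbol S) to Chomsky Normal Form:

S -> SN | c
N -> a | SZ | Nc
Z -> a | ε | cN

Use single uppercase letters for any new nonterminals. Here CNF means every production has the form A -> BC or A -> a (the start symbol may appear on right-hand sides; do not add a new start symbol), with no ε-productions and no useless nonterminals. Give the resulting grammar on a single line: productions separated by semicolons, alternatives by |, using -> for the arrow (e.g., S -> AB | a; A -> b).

Nullable: {Z}; after ε-elimination: S -> c | SN; N -> S | a | Nc | SZ; Z -> a | cN.
After unit-elimination: S -> c | SN; N -> a | c | Nc | SN | SZ; Z -> a | cN.
TERM: introduce A -> c and substitute in every rule of length ≥2.

S -> c | SN; A -> c; N -> a | c | NA | SN | SZ; Z -> a | AN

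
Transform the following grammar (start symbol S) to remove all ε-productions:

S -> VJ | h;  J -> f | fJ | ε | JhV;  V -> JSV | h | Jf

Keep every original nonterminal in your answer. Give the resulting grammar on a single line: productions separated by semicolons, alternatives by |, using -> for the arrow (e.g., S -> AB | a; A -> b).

S -> V | h | VJ; J -> f | fJ | hV | JhV; V -> f | h | Jf | SV | JSV

Nullable set: {J}.
S -> VJ: J nullable, giving V | VJ.
Drop J -> ε.
J -> JhV: J nullable, giving JhV | hV.
J -> fJ: J nullable, giving f | fJ.
V -> JSV: J nullable, giving JSV | SV.
V -> Jf: J nullable, giving Jf | f.
Unchanged (no nullable symbols): S -> h; J -> f; V -> h.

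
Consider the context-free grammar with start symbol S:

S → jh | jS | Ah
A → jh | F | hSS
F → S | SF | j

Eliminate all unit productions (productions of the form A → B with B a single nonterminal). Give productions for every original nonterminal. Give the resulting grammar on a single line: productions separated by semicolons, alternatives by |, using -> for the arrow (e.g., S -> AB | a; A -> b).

S -> Ah | jS | jh; A -> j | Ah | SF | jS | jh | hSS; F -> j | Ah | SF | jS | jh

Unit productions: A->F, F->S.
Unit pairs (A ⇒* B via units): (A,F), (A,S), (F,S).
S: inherits non-unit rules of {S} → Ah | jS | jh.
A: inherits non-unit rules of {A, F, S} → Ah | SF | hSS | j | jS | jh.
F: inherits non-unit rules of {F, S} → Ah | SF | j | jS | jh.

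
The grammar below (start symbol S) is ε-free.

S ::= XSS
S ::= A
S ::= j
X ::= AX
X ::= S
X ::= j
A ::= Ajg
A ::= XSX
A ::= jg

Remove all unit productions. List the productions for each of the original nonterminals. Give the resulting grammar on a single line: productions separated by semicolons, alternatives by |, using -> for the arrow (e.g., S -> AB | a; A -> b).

Unit productions: S->A, X->S.
Unit pairs (A ⇒* B via units): (S,A), (X,A), (X,S).
S: inherits non-unit rules of {A, S} → Ajg | XSS | XSX | j | jg.
A: inherits non-unit rules of {A} → Ajg | XSX | jg.
X: inherits non-unit rules of {A, S, X} → AX | Ajg | XSS | XSX | j | jg.

S -> j | jg | Ajg | XSS | XSX; A -> jg | Ajg | XSX; X -> j | AX | jg | Ajg | XSS | XSX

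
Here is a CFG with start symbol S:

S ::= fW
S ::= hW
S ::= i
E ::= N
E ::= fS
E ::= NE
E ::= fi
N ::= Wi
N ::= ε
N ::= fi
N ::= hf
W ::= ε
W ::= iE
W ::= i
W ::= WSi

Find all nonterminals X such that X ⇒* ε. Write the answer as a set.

{E, N, W}

Directly nullable (have an ε-rule): {N, W}.
E is nullable via E -> N (every symbol on the right is already known nullable).
Not nullable: S — each has a terminal in every rule's right-hand side or depends on a non-nullable symbol.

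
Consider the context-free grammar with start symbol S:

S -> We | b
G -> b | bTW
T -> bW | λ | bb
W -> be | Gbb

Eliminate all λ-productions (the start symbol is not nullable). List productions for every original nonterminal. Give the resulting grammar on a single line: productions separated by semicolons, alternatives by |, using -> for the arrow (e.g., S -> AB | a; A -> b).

Nullable set: {T}.
G -> bTW: T nullable, giving bTW | bW.
Drop T -> λ.
Unchanged (no nullable symbols): S -> We; S -> b; G -> b; T -> bW; T -> bb; W -> Gbb; W -> be.

S -> b | We; G -> b | bW | bTW; T -> bW | bb; W -> be | Gbb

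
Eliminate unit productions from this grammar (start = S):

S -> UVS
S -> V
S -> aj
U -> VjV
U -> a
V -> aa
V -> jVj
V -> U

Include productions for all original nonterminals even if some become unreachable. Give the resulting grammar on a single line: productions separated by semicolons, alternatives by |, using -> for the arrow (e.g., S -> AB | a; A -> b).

S -> a | aa | aj | UVS | VjV | jVj; U -> a | VjV; V -> a | aa | VjV | jVj

Unit productions: S->V, V->U.
Unit pairs (A ⇒* B via units): (S,U), (S,V), (V,U).
S: inherits non-unit rules of {S, U, V} → UVS | VjV | a | aa | aj | jVj.
U: inherits non-unit rules of {U} → VjV | a.
V: inherits non-unit rules of {U, V} → VjV | a | aa | jVj.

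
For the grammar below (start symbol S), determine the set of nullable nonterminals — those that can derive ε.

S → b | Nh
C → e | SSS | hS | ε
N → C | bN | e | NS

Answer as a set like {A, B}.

{C, N}

Directly nullable (have an ε-rule): {C}.
N is nullable via N -> C (every symbol on the right is already known nullable).
Not nullable: S — each has a terminal in every rule's right-hand side or depends on a non-nullable symbol.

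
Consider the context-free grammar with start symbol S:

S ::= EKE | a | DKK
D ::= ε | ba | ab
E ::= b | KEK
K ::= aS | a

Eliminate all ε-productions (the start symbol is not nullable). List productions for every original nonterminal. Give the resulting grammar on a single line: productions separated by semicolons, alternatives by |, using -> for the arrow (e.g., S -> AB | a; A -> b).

Nullable set: {D}.
S -> DKK: D nullable, giving DKK | KK.
Drop D -> ε.
Unchanged (no nullable symbols): S -> EKE; S -> a; D -> ab; D -> ba; E -> KEK; E -> b; K -> a; K -> aS.

S -> a | KK | DKK | EKE; D -> ab | ba; E -> b | KEK; K -> a | aS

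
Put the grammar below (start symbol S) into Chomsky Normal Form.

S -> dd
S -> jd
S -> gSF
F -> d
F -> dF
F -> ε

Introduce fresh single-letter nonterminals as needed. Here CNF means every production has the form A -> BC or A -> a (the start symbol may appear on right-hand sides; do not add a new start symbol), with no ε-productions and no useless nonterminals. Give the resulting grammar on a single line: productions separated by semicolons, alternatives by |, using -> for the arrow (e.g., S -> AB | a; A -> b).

S -> AA | BD | BS | CA; A -> d; B -> g; C -> j; D -> SF; F -> d | AF

Nullable: {F}; after ε-elimination: S -> dd | gS | jd | gSF; F -> d | dF.
No unit productions to eliminate.
TERM: introduce A -> d, B -> g, C -> j and substitute in every rule of length ≥2.
BIN: S -> BSF becomes S -> BD, D -> SF.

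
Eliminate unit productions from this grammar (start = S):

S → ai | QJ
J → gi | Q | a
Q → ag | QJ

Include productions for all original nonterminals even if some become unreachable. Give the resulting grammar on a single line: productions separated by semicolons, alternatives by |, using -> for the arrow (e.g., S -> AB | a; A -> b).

Unit productions: J->Q.
Unit pairs (A ⇒* B via units): (J,Q).
S: inherits non-unit rules of {S} → QJ | ai.
J: inherits non-unit rules of {J, Q} → QJ | a | ag | gi.
Q: inherits non-unit rules of {Q} → QJ | ag.

S -> QJ | ai; J -> a | QJ | ag | gi; Q -> QJ | ag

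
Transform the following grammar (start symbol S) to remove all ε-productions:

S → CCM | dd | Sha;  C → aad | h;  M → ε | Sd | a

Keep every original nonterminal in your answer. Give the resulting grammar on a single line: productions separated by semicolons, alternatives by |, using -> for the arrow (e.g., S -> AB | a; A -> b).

S -> CC | dd | CCM | Sha; C -> h | aad; M -> a | Sd

Nullable set: {M}.
S -> CCM: M nullable, giving CC | CCM.
Drop M -> ε.
Unchanged (no nullable symbols): S -> Sha; S -> dd; C -> aad; C -> h; M -> Sd; M -> a.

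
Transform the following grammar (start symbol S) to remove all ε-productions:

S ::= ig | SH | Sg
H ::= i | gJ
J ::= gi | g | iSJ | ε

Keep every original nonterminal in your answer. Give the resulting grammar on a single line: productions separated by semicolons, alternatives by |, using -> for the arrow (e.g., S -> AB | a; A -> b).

S -> SH | Sg | ig; H -> g | i | gJ; J -> g | gi | iS | iSJ

Nullable set: {J}.
H -> gJ: J nullable, giving g | gJ.
Drop J -> ε.
J -> iSJ: J nullable, giving iS | iSJ.
Unchanged (no nullable symbols): S -> SH; S -> Sg; S -> ig; H -> i; J -> g; J -> gi.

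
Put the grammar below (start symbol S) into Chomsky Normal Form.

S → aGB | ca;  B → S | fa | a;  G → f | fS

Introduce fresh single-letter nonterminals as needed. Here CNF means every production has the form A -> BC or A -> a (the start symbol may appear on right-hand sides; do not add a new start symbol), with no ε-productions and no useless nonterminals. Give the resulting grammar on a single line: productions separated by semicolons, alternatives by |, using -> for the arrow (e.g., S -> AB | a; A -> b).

No ε-productions.
After unit-elimination: S -> ca | aGB; B -> a | ca | fa | aGB; G -> f | fS.
TERM: introduce A -> a, C -> c, D -> f and substitute in every rule of length ≥2.
BIN: B -> AGB becomes B -> AE, E -> GB; S -> AGB becomes S -> AF, F -> GB.

S -> AF | CA; A -> a; B -> a | AE | CA | DA; C -> c; D -> f; E -> GB; F -> GB; G -> f | DS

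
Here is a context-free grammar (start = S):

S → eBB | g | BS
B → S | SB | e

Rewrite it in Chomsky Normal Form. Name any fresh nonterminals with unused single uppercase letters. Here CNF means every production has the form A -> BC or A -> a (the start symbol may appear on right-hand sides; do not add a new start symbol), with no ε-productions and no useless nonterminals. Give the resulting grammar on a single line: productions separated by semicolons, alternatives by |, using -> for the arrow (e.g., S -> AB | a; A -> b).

S -> g | AD | BS; A -> e; B -> e | g | AC | BS | SB; C -> BB; D -> BB

No ε-productions.
After unit-elimination: S -> g | BS | eBB; B -> e | g | BS | SB | eBB.
TERM: introduce A -> e and substitute in every rule of length ≥2.
BIN: B -> ABB becomes B -> AC, C -> BB; S -> ABB becomes S -> AD, D -> BB.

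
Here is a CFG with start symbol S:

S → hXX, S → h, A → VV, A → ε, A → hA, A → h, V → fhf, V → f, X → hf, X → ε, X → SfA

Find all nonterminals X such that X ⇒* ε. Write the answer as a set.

Directly nullable (have an ε-rule): {A, X}.
Not nullable: S, V — each has a terminal in every rule's right-hand side or depends on a non-nullable symbol.

{A, X}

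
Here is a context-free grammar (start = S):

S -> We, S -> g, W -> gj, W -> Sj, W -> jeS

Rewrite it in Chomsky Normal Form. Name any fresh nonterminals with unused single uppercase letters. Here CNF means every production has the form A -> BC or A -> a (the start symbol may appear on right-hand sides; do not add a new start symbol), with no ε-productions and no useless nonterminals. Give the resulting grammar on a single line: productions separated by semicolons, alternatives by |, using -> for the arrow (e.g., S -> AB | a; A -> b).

S -> g | WA; A -> e; B -> j; C -> g; D -> AS; W -> BD | CB | SB

No ε-productions.
No unit productions to eliminate.
TERM: introduce A -> e, C -> g, B -> j and substitute in every rule of length ≥2.
BIN: W -> BAS becomes W -> BD, D -> AS.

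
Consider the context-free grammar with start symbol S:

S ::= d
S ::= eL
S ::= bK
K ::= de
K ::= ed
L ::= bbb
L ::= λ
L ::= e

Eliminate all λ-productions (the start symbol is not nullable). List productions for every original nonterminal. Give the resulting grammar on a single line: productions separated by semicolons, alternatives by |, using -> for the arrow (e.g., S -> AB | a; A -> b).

Nullable set: {L}.
S -> eL: L nullable, giving e | eL.
Drop L -> λ.
Unchanged (no nullable symbols): S -> bK; S -> d; K -> de; K -> ed; L -> bbb; L -> e.

S -> d | e | bK | eL; K -> de | ed; L -> e | bbb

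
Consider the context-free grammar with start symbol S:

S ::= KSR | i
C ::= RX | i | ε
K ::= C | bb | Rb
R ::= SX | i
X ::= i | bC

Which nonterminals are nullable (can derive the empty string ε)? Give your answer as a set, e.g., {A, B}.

{C, K}

Directly nullable (have an ε-rule): {C}.
K is nullable via K -> C (every symbol on the right is already known nullable).
Not nullable: R, S, X — each has a terminal in every rule's right-hand side or depends on a non-nullable symbol.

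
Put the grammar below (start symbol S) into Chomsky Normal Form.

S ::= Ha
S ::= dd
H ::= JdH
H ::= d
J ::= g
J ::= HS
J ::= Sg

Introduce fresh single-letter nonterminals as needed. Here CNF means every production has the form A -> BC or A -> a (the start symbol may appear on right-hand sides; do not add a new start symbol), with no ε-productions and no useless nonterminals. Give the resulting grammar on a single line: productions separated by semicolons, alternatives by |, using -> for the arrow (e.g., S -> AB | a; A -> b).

S -> AA | HC; A -> d; B -> g; C -> a; D -> AH; H -> d | JD; J -> g | HS | SB

No ε-productions.
No unit productions to eliminate.
TERM: introduce C -> a, A -> d, B -> g and substitute in every rule of length ≥2.
BIN: H -> JAH becomes H -> JD, D -> AH.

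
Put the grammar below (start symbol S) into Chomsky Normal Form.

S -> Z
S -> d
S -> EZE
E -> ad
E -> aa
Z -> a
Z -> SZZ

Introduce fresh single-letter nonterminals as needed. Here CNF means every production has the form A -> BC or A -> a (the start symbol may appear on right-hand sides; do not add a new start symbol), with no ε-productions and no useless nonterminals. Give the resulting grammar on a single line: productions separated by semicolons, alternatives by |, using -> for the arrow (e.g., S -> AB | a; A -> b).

S -> a | d | EC | SD; A -> a; B -> d; C -> ZE; D -> ZZ; E -> AA | AB; F -> ZZ; Z -> a | SF

No ε-productions.
After unit-elimination: S -> a | d | EZE | SZZ; E -> aa | ad; Z -> a | SZZ.
TERM: introduce A -> a, B -> d and substitute in every rule of length ≥2.
BIN: S -> EZE becomes S -> EC, C -> ZE; S -> SZZ becomes S -> SD, D -> ZZ; Z -> SZZ becomes Z -> SF, F -> ZZ.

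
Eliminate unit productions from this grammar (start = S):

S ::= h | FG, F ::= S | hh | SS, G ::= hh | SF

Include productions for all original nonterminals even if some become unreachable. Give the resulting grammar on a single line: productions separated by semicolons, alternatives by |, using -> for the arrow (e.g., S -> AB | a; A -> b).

Unit productions: F->S.
Unit pairs (A ⇒* B via units): (F,S).
S: inherits non-unit rules of {S} → FG | h.
F: inherits non-unit rules of {F, S} → FG | SS | h | hh.
G: inherits non-unit rules of {G} → SF | hh.

S -> h | FG; F -> h | FG | SS | hh; G -> SF | hh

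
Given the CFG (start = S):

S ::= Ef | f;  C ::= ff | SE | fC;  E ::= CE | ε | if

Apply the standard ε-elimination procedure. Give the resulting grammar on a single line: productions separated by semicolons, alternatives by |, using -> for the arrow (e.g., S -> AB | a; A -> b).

Nullable set: {E}.
S -> Ef: E nullable, giving Ef | f.
C -> SE: E nullable, giving S | SE.
Drop E -> ε.
E -> CE: E nullable, giving C | CE.
Unchanged (no nullable symbols): S -> f; C -> fC; C -> ff; E -> if.

S -> f | Ef; C -> S | SE | fC | ff; E -> C | CE | if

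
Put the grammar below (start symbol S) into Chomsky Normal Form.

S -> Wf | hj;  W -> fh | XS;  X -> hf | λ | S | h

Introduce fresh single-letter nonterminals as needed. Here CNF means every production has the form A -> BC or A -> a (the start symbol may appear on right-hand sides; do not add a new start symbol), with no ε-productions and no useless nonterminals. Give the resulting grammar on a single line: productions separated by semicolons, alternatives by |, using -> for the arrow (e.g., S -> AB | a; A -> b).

Nullable: {X}; after ε-elimination: S -> Wf | hj; W -> S | XS | fh; X -> S | h | hf.
After unit-elimination: S -> Wf | hj; W -> Wf | XS | fh | hj; X -> h | Wf | hf | hj.
TERM: introduce A -> f, B -> h, C -> j and substitute in every rule of length ≥2.

S -> BC | WA; A -> f; B -> h; C -> j; W -> AB | BC | WA | XS; X -> h | BA | BC | WA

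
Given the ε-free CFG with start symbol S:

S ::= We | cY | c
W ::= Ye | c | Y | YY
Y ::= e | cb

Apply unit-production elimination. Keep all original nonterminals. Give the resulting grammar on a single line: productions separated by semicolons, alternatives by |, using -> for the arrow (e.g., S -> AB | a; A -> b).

S -> c | We | cY; W -> c | e | YY | Ye | cb; Y -> e | cb

Unit productions: W->Y.
Unit pairs (A ⇒* B via units): (W,Y).
S: inherits non-unit rules of {S} → We | c | cY.
W: inherits non-unit rules of {W, Y} → YY | Ye | c | cb | e.
Y: inherits non-unit rules of {Y} → cb | e.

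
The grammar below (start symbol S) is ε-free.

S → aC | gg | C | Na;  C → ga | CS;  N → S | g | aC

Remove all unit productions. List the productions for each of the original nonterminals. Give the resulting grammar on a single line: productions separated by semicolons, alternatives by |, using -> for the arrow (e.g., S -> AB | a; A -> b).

S -> CS | Na | aC | ga | gg; C -> CS | ga; N -> g | CS | Na | aC | ga | gg

Unit productions: N->S, S->C.
Unit pairs (A ⇒* B via units): (N,C), (N,S), (S,C).
S: inherits non-unit rules of {C, S} → CS | Na | aC | ga | gg.
C: inherits non-unit rules of {C} → CS | ga.
N: inherits non-unit rules of {C, N, S} → CS | Na | aC | g | ga | gg.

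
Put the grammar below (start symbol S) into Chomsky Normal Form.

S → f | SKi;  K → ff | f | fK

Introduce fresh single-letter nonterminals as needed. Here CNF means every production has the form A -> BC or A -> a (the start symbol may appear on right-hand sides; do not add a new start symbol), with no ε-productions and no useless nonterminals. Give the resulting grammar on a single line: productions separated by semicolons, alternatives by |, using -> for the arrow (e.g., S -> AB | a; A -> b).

No ε-productions.
No unit productions to eliminate.
TERM: introduce A -> f, B -> i and substitute in every rule of length ≥2.
BIN: S -> SKB becomes S -> SC, C -> KB.

S -> f | SC; A -> f; B -> i; C -> KB; K -> f | AA | AK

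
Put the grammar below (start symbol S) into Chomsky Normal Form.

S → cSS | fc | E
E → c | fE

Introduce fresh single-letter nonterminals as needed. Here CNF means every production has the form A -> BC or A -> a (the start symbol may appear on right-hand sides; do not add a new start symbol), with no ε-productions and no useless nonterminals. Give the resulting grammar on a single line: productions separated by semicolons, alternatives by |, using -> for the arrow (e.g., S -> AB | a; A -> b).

No ε-productions.
After unit-elimination: S -> c | fE | fc | cSS; E -> c | fE.
TERM: introduce B -> c, A -> f and substitute in every rule of length ≥2.
BIN: S -> BSS becomes S -> BC, C -> SS.

S -> c | AB | AE | BC; A -> f; B -> c; C -> SS; E -> c | AE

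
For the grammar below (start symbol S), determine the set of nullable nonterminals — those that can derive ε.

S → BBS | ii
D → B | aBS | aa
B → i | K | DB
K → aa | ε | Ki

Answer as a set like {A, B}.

Directly nullable (have an ε-rule): {K}.
B is nullable via B -> K (every symbol on the right is already known nullable).
D is nullable via D -> B (every symbol on the right is already known nullable).
Not nullable: S — each has a terminal in every rule's right-hand side or depends on a non-nullable symbol.

{B, D, K}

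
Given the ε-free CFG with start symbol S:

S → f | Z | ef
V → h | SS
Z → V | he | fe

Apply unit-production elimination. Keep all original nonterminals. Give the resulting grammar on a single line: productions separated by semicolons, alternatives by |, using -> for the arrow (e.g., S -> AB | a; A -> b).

Unit productions: S->Z, Z->V.
Unit pairs (A ⇒* B via units): (S,V), (S,Z), (Z,V).
S: inherits non-unit rules of {S, V, Z} → SS | ef | f | fe | h | he.
V: inherits non-unit rules of {V} → SS | h.
Z: inherits non-unit rules of {V, Z} → SS | fe | h | he.

S -> f | h | SS | ef | fe | he; V -> h | SS; Z -> h | SS | fe | he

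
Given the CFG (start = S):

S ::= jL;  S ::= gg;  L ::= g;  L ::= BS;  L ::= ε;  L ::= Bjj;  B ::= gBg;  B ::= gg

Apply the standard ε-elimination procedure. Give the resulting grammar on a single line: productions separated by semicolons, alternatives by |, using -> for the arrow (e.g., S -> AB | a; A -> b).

Nullable set: {L}.
S -> jL: L nullable, giving j | jL.
Drop L -> ε.
Unchanged (no nullable symbols): S -> gg; B -> gBg; B -> gg; L -> BS; L -> Bjj; L -> g.

S -> j | gg | jL; B -> gg | gBg; L -> g | BS | Bjj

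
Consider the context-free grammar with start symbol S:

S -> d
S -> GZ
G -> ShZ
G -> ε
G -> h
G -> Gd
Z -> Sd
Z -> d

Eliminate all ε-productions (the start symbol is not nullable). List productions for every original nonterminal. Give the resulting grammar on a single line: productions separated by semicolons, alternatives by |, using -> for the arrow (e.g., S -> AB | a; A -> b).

S -> Z | d | GZ; G -> d | h | Gd | ShZ; Z -> d | Sd

Nullable set: {G}.
S -> GZ: G nullable, giving GZ | Z.
Drop G -> ε.
G -> Gd: G nullable, giving Gd | d.
Unchanged (no nullable symbols): S -> d; G -> ShZ; G -> h; Z -> Sd; Z -> d.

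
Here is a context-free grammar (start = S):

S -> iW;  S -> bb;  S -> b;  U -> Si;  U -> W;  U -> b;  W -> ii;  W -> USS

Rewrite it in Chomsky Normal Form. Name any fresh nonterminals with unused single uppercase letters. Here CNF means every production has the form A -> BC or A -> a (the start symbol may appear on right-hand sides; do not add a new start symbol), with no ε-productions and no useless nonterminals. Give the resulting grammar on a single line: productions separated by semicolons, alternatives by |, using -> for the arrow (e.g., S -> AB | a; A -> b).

No ε-productions.
After unit-elimination: S -> b | bb | iW; U -> b | Si | ii | USS; W -> ii | USS.
TERM: introduce A -> b, B -> i and substitute in every rule of length ≥2.
BIN: U -> USS becomes U -> UC, C -> SS; W -> USS becomes W -> UD, D -> SS.

S -> b | AA | BW; A -> b; B -> i; C -> SS; D -> SS; U -> b | BB | SB | UC; W -> BB | UD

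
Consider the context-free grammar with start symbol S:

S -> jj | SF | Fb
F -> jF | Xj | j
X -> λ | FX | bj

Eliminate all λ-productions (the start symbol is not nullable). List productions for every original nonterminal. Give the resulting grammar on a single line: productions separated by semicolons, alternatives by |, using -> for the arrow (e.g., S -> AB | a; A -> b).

Nullable set: {X}.
F -> Xj: X nullable, giving Xj | j.
Drop X -> λ.
X -> FX: X nullable, giving F | FX.
Unchanged (no nullable symbols): S -> Fb; S -> SF; S -> jj; F -> j; F -> jF; X -> bj.

S -> Fb | SF | jj; F -> j | Xj | jF; X -> F | FX | bj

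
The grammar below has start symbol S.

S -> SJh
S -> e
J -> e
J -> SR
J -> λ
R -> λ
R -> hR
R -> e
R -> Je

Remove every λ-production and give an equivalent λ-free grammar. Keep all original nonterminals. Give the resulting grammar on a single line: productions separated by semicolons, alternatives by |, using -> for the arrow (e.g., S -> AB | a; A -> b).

S -> e | Sh | SJh; J -> S | e | SR; R -> e | h | Je | hR

Nullable set: {J, R}.
S -> SJh: J nullable, giving SJh | Sh.
Drop J -> λ.
J -> SR: R nullable, giving S | SR.
Drop R -> λ.
R -> Je: J nullable, giving Je | e.
R -> hR: R nullable, giving h | hR.
Unchanged (no nullable symbols): S -> e; J -> e; R -> e.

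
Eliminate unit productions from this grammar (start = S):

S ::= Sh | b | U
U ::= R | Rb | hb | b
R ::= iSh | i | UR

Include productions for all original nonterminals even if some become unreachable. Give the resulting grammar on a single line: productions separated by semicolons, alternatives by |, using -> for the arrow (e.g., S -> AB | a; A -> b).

Unit productions: S->U, U->R.
Unit pairs (A ⇒* B via units): (S,R), (S,U), (U,R).
S: inherits non-unit rules of {R, S, U} → Rb | Sh | UR | b | hb | i | iSh.
R: inherits non-unit rules of {R} → UR | i | iSh.
U: inherits non-unit rules of {R, U} → Rb | UR | b | hb | i | iSh.

S -> b | i | Rb | Sh | UR | hb | iSh; R -> i | UR | iSh; U -> b | i | Rb | UR | hb | iSh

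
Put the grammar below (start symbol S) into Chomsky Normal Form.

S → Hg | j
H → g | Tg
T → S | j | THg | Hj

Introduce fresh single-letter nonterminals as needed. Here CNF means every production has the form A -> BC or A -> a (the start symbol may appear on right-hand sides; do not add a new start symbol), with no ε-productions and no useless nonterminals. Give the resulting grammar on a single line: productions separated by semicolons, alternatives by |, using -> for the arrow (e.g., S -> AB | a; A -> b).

S -> j | HA; A -> g; B -> j; C -> HA; H -> g | TA; T -> j | HA | HB | TC

No ε-productions.
After unit-elimination: S -> j | Hg; H -> g | Tg; T -> j | Hg | Hj | THg.
TERM: introduce A -> g, B -> j and substitute in every rule of length ≥2.
BIN: T -> THA becomes T -> TC, C -> HA.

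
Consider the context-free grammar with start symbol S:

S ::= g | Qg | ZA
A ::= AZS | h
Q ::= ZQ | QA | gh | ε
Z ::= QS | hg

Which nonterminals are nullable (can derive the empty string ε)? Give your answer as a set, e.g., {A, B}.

{Q}

Directly nullable (have an ε-rule): {Q}.
Not nullable: A, S, Z — each has a terminal in every rule's right-hand side or depends on a non-nullable symbol.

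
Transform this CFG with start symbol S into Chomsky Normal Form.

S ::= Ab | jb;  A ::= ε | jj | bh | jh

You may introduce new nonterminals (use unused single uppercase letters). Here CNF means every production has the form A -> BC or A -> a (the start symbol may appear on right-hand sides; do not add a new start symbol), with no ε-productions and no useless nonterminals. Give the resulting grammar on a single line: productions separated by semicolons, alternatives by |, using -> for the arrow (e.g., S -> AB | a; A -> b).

Nullable: {A}; after ε-elimination: S -> b | Ab | jb; A -> bh | jh | jj.
No unit productions to eliminate.
TERM: introduce B -> b, C -> h, D -> j and substitute in every rule of length ≥2.

S -> b | AB | DB; A -> BC | DC | DD; B -> b; C -> h; D -> j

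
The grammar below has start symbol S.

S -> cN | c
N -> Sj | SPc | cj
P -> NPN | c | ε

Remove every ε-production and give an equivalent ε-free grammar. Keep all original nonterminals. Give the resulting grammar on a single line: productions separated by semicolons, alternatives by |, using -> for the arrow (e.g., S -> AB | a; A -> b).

Nullable set: {P}.
N -> SPc: P nullable, giving SPc | Sc.
Drop P -> ε.
P -> NPN: P nullable, giving NN | NPN.
Unchanged (no nullable symbols): S -> c; S -> cN; N -> Sj; N -> cj; P -> c.

S -> c | cN; N -> Sc | Sj | cj | SPc; P -> c | NN | NPN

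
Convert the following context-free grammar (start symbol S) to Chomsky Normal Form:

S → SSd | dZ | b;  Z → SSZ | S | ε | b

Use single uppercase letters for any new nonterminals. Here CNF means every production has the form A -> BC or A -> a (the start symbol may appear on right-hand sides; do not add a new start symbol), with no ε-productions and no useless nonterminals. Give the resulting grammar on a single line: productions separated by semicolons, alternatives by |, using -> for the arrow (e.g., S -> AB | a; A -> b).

Nullable: {Z}; after ε-elimination: S -> b | d | dZ | SSd; Z -> S | b | SS | SSZ.
After unit-elimination: S -> b | d | dZ | SSd; Z -> b | d | SS | dZ | SSZ | SSd.
TERM: introduce A -> d and substitute in every rule of length ≥2.
BIN: S -> SSA becomes S -> SB, B -> SA; Z -> SSA becomes Z -> SC, C -> SA; Z -> SSZ becomes Z -> SD, D -> SZ.

S -> b | d | AZ | SB; A -> d; B -> SA; C -> SA; D -> SZ; Z -> b | d | AZ | SC | SD | SS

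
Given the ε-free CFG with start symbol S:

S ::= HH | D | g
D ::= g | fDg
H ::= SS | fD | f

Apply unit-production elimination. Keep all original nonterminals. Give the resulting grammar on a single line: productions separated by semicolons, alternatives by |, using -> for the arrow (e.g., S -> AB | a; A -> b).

S -> g | HH | fDg; D -> g | fDg; H -> f | SS | fD

Unit productions: S->D.
Unit pairs (A ⇒* B via units): (S,D).
S: inherits non-unit rules of {D, S} → HH | fDg | g.
D: inherits non-unit rules of {D} → fDg | g.
H: inherits non-unit rules of {H} → SS | f | fD.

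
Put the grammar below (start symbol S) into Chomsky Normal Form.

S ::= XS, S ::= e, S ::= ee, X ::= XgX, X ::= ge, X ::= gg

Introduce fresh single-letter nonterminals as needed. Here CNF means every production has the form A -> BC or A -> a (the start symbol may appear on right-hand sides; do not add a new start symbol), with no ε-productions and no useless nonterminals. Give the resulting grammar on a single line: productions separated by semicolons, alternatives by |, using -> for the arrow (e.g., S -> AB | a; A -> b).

S -> e | AA | XS; A -> e; B -> g; C -> BX; X -> BA | BB | XC

No ε-productions.
No unit productions to eliminate.
TERM: introduce A -> e, B -> g and substitute in every rule of length ≥2.
BIN: X -> XBX becomes X -> XC, C -> BX.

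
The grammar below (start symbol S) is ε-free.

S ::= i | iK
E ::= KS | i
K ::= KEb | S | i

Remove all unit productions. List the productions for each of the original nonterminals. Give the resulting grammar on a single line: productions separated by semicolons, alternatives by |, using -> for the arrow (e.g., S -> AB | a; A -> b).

Unit productions: K->S.
Unit pairs (A ⇒* B via units): (K,S).
S: inherits non-unit rules of {S} → i | iK.
E: inherits non-unit rules of {E} → KS | i.
K: inherits non-unit rules of {K, S} → KEb | i | iK.

S -> i | iK; E -> i | KS; K -> i | iK | KEb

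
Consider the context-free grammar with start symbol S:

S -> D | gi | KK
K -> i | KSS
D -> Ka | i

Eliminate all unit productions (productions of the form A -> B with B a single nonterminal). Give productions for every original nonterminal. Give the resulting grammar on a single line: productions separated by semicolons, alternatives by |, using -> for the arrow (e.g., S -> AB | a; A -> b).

Unit productions: S->D.
Unit pairs (A ⇒* B via units): (S,D).
S: inherits non-unit rules of {D, S} → KK | Ka | gi | i.
D: inherits non-unit rules of {D} → Ka | i.
K: inherits non-unit rules of {K} → KSS | i.

S -> i | KK | Ka | gi; D -> i | Ka; K -> i | KSS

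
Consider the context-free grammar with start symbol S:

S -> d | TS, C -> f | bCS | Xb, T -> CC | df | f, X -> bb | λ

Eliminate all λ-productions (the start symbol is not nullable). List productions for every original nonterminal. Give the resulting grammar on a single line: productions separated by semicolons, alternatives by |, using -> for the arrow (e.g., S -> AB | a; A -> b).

S -> d | TS; C -> b | f | Xb | bCS; T -> f | CC | df; X -> bb

Nullable set: {X}.
C -> Xb: X nullable, giving Xb | b.
Drop X -> λ.
Unchanged (no nullable symbols): S -> TS; S -> d; C -> bCS; C -> f; T -> CC; T -> df; T -> f; X -> bb.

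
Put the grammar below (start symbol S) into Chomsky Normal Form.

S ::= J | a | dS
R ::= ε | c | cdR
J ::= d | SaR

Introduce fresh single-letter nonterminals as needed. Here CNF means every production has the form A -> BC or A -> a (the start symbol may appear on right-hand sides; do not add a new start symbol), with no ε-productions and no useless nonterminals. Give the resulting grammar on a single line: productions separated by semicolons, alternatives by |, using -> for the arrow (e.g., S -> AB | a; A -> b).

S -> a | d | CS | SA | SF; A -> a; B -> c; C -> d; E -> CR; F -> AR; R -> c | BC | BE

Nullable: {R}; after ε-elimination: S -> J | a | dS; J -> d | Sa | SaR; R -> c | cd | cdR.
After unit-elimination: S -> a | d | Sa | dS | SaR; J -> d | Sa | SaR; R -> c | cd | cdR.
TERM: introduce A -> a, B -> c, C -> d and substitute in every rule of length ≥2.
BIN: J -> SAR becomes J -> SD, D -> AR; R -> BCR becomes R -> BE, E -> CR; S -> SAR becomes S -> SF, F -> AR.
Drop unreachable/unproductive: J.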